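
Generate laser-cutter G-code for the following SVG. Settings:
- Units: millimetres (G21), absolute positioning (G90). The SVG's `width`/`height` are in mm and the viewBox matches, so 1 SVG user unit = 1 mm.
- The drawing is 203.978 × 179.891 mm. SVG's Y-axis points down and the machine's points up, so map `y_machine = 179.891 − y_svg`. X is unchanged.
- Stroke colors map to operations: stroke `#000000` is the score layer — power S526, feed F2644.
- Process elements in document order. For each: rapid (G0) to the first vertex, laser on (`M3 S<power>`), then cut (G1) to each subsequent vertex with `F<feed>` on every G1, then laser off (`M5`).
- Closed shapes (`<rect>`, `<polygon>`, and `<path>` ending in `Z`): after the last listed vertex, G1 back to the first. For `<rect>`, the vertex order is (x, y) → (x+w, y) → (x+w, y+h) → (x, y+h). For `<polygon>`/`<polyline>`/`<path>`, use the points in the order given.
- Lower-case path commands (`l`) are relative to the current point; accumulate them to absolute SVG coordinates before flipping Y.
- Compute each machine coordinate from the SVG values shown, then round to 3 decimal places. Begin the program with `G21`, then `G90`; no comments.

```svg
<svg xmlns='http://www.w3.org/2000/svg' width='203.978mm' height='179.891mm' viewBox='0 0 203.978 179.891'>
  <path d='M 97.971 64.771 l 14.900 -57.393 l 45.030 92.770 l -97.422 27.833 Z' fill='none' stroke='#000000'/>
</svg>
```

viewBox `0 0 203.978 179.891` with mm width/height → 1 unit = 1 mm. Flip: y_m = 179.891 − y_svg.

**Shape 1** — `<path>` closed polygon, stroke `#000000` → score (S526, F2644). Machine vertices: (97.971,115.120) → (112.871,172.513) → (157.901,79.743) → (60.479,51.910) → (97.971,115.120). Closed: final G1 returns to the first vertex.

G21
G90
G0 X97.971 Y115.120
M3 S526
G1 X112.871 Y172.513 F2644
G1 X157.901 Y79.743 F2644
G1 X60.479 Y51.910 F2644
G1 X97.971 Y115.120 F2644
M5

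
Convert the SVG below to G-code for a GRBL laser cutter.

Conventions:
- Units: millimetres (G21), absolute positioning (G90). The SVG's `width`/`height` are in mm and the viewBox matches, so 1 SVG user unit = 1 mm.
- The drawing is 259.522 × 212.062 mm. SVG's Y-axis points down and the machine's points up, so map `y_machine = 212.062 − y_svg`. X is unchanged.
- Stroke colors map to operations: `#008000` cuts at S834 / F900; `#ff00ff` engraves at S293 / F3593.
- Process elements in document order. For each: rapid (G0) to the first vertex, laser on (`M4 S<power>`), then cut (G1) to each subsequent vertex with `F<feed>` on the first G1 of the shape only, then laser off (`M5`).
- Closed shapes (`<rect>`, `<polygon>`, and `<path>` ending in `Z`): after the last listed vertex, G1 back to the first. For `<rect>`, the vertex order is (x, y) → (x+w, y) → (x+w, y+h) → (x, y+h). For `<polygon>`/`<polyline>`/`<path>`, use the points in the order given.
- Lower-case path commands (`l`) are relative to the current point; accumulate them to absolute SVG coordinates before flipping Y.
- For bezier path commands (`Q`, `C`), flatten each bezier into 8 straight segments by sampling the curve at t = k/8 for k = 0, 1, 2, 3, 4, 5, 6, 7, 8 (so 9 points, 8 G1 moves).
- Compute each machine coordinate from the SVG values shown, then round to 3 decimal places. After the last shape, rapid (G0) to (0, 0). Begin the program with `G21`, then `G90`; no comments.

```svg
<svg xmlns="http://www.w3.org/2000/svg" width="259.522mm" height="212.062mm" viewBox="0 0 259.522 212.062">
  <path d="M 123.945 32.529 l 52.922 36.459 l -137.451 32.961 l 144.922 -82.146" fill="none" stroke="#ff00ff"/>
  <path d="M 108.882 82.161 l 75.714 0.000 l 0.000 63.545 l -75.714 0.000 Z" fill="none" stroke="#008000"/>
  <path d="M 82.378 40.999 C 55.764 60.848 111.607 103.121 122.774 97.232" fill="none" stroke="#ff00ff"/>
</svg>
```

G21
G90
G0 X123.945 Y179.533
M4 S293
G1 X176.867 Y143.074 F3593
G1 X39.416 Y110.113
G1 X184.338 Y192.259
M5
G0 X108.882 Y129.901
M4 S834
G1 X184.596 Y129.901 F900
G1 X184.596 Y66.356
G1 X108.882 Y66.356
G1 X108.882 Y129.901
M5
G0 X82.378 Y171.063
M4 S293
G1 X76.015 Y162.706 F3593
G1 X75.892 Y153.075
G1 X80.520 Y142.995
G1 X88.408 Y133.295
G1 X98.068 Y124.801
G1 X108.008 Y118.341
G1 X116.740 Y114.741
G1 X122.774 Y114.830
M5
G0 X0.000 Y0.000

Since the viewBox matches the mm dimensions, user units are millimetres directly. The only transform is the Y-flip y_m = 212.062 − y_svg.

Shape 1 is a open polyline drawn with `<path>`. Its stroke #ff00ff means engrave at S293, F3593. After flipping Y the toolpath is (123.945,179.533) → (176.867,143.074) → (39.416,110.113) → (184.338,192.259).

Shape 2 is a rectangle drawn with `<path>`. Its stroke #008000 means cut at S834, F900. After flipping Y the toolpath is (108.882,129.901) → (184.596,129.901) → (184.596,66.356) → (108.882,66.356) → (108.882,129.901), returning to the start.

Shape 3 is a cubic bezier drawn with `<path>`. Its stroke #ff00ff means engrave at S293, F3593. After flipping Y the toolpath is (82.378,171.063) → (76.015,162.706) → (75.892,153.075) → (80.520,142.995) → (88.408,133.295) → (98.068,124.801) → (108.008,118.341) → (116.740,114.741) → (122.774,114.830).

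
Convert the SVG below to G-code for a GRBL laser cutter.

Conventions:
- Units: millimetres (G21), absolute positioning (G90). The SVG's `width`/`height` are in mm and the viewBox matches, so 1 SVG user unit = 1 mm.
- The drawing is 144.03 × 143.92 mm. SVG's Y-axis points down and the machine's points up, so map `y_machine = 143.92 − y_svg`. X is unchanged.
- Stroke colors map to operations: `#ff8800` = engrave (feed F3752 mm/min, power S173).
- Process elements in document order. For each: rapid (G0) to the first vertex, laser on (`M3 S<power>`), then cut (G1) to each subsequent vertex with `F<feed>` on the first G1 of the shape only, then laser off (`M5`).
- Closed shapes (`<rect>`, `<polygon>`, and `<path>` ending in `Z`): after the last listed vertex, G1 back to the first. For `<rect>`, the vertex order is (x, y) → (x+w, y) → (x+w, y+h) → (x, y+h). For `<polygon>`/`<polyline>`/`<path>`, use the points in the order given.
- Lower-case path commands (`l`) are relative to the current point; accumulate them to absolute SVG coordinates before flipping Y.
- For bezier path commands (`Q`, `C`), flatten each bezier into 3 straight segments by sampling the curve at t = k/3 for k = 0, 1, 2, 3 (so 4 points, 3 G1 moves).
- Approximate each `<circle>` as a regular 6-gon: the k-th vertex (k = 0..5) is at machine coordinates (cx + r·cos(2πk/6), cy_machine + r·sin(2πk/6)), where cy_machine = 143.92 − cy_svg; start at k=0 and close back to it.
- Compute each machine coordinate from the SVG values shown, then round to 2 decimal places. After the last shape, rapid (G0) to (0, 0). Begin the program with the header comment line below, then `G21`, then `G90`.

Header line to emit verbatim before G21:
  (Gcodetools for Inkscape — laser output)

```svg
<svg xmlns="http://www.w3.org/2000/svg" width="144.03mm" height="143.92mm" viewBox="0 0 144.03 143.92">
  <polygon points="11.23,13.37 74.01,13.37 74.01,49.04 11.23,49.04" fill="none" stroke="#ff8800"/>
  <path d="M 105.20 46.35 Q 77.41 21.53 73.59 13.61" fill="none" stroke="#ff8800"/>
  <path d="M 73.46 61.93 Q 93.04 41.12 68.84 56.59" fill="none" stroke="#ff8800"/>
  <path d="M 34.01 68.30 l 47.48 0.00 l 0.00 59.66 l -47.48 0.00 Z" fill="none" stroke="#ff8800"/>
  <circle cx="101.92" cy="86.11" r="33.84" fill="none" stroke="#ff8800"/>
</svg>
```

viewBox `0 0 144.03 143.92` with mm width/height → 1 unit = 1 mm. Flip: y_m = 143.92 − y_svg.

**Shape 1** — `<polygon>` rectangle, stroke `#ff8800` → engrave (S173, F3752). Machine vertices: (11.23,130.55) → (74.01,130.55) → (74.01,94.88) → (11.23,94.88) → (11.23,130.55). Closed: final G1 returns to the first vertex.

**Shape 2** — `<path>` quadratic bezier, stroke `#ff8800` → engrave (S173, F3752). Control points (SVG): P0=(105.20,46.35), P1=(77.41,21.53), P2=(73.59,13.61); sampled at t=k/3. Machine vertices: (105.20,97.57) → (89.34,112.24) → (78.80,123.15) → (73.59,130.31). Open path.

**Shape 3** — `<path>` quadratic bezier, stroke `#ff8800` → engrave (S173, F3752). Control points (SVG): P0=(73.46,61.93), P1=(93.04,41.12), P2=(68.84,56.59); sampled at t=k/3. Machine vertices: (73.46,81.99) → (81.65,91.83) → (80.11,93.61) → (68.84,87.33). Open path.

**Shape 4** — `<path>` rectangle, stroke `#ff8800` → engrave (S173, F3752). Machine vertices: (34.01,75.62) → (81.49,75.62) → (81.49,15.96) → (34.01,15.96) → (34.01,75.62). Closed: final G1 returns to the first vertex.

**Shape 5** — `<circle>` circle, stroke `#ff8800` → engrave (S173, F3752). Machine vertices: (135.76,57.81) → (118.84,87.12) → (85.00,87.12) → (68.08,57.81) → (85.00,28.50) → (118.84,28.50) → (135.76,57.81). Closed: final G1 returns to the first vertex.

(Gcodetools for Inkscape — laser output)
G21
G90
G0 X11.23 Y130.55
M3 S173
G1 X74.01 Y130.55 F3752
G1 X74.01 Y94.88
G1 X11.23 Y94.88
G1 X11.23 Y130.55
M5
G0 X105.20 Y97.57
M3 S173
G1 X89.34 Y112.24 F3752
G1 X78.80 Y123.15
G1 X73.59 Y130.31
M5
G0 X73.46 Y81.99
M3 S173
G1 X81.65 Y91.83 F3752
G1 X80.11 Y93.61
G1 X68.84 Y87.33
M5
G0 X34.01 Y75.62
M3 S173
G1 X81.49 Y75.62 F3752
G1 X81.49 Y15.96
G1 X34.01 Y15.96
G1 X34.01 Y75.62
M5
G0 X135.76 Y57.81
M3 S173
G1 X118.84 Y87.12 F3752
G1 X85.00 Y87.12
G1 X68.08 Y57.81
G1 X85.00 Y28.50
G1 X118.84 Y28.50
G1 X135.76 Y57.81
M5
G0 X0.00 Y0.00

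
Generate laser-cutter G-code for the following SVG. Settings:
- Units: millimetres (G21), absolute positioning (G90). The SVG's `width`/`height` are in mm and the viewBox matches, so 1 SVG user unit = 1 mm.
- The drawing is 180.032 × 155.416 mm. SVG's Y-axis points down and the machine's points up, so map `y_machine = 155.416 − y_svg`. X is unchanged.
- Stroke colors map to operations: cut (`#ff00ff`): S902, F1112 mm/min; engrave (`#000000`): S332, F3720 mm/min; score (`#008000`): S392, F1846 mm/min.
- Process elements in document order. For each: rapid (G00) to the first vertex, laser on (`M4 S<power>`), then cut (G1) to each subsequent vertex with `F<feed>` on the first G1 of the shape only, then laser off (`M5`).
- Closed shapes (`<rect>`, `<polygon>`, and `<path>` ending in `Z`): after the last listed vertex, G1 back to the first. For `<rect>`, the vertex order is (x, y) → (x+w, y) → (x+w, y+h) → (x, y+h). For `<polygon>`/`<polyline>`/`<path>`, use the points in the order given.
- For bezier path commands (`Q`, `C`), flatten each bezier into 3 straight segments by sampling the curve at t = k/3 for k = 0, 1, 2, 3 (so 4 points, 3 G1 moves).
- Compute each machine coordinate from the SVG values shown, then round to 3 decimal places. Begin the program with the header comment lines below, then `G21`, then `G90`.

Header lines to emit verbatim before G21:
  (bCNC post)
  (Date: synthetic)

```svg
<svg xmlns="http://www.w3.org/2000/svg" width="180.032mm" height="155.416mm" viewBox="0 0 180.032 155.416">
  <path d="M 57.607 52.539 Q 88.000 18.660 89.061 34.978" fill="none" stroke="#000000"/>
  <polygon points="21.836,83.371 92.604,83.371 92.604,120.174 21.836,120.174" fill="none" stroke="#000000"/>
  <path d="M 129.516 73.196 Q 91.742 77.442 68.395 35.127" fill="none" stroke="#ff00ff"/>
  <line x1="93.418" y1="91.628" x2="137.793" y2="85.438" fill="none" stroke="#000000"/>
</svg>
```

Since the viewBox matches the mm dimensions, user units are millimetres directly. The only transform is the Y-flip y_m = 155.416 − y_svg.

Shape 1 is a quadratic bezier drawn with `<path>`. Its stroke #000000 means engrave at S332, F3720. After flipping Y the toolpath is (57.607,102.877) → (74.610,119.886) → (85.095,125.739) → (89.061,120.438).

Shape 2 is a rectangle drawn with `<polygon>`. Its stroke #000000 means engrave at S332, F3720. After flipping Y the toolpath is (21.836,72.045) → (92.604,72.045) → (92.604,35.242) → (21.836,35.242) → (21.836,72.045), returning to the start.

Shape 3 is a quadratic bezier drawn with `<path>`. Its stroke #ff00ff means cut at S902, F1112. After flipping Y the toolpath is (129.516,82.220) → (105.936,84.563) → (85.563,97.252) → (68.395,120.289).

Shape 4 is a line segment drawn with `<line>`. Its stroke #000000 means engrave at S332, F3720. After flipping Y the toolpath is (93.418,63.788) → (137.793,69.978).

(bCNC post)
(Date: synthetic)
G21
G90
G00 X57.607 Y102.877
M4 S332
G1 X74.610 Y119.886 F3720
G1 X85.095 Y125.739
G1 X89.061 Y120.438
M5
G00 X21.836 Y72.045
M4 S332
G1 X92.604 Y72.045 F3720
G1 X92.604 Y35.242
G1 X21.836 Y35.242
G1 X21.836 Y72.045
M5
G00 X129.516 Y82.220
M4 S902
G1 X105.936 Y84.563 F1112
G1 X85.563 Y97.252
G1 X68.395 Y120.289
M5
G00 X93.418 Y63.788
M4 S332
G1 X137.793 Y69.978 F3720
M5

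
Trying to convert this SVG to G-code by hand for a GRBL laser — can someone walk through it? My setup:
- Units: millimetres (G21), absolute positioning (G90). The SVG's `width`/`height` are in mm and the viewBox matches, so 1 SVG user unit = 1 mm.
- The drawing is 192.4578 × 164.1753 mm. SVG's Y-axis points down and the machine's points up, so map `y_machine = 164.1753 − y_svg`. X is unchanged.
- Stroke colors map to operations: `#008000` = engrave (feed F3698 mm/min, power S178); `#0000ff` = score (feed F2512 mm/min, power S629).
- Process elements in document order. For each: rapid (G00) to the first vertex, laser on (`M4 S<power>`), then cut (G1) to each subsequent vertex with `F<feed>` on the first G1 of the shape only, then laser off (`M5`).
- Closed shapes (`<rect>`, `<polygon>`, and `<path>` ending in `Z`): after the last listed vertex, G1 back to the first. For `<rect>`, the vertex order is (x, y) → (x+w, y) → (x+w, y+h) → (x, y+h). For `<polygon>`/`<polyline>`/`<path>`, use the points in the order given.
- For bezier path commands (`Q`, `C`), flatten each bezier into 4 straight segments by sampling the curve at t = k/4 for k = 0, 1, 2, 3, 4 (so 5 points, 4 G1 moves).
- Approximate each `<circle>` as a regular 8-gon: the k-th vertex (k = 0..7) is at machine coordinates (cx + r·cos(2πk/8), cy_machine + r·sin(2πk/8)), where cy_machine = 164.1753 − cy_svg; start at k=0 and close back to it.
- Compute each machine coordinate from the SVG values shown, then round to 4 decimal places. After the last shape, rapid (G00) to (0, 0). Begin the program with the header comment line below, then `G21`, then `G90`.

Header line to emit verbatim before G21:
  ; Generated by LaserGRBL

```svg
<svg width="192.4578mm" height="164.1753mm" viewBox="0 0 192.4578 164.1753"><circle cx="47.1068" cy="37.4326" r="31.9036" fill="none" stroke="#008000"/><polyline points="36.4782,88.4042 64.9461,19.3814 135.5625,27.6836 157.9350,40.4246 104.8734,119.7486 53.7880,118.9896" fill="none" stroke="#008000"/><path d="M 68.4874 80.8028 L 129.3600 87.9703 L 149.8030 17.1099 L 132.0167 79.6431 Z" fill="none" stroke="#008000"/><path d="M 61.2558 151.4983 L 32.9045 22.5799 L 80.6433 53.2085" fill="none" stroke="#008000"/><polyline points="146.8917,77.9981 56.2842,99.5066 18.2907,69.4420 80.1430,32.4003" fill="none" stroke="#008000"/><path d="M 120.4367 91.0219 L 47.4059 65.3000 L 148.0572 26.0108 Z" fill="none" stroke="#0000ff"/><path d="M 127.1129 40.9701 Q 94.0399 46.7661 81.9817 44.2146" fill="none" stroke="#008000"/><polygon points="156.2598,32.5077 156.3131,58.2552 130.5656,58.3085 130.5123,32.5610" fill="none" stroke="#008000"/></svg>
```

Since the viewBox matches the mm dimensions, user units are millimetres directly. The only transform is the Y-flip y_m = 164.1753 − y_svg.

Shape 1 is a circle drawn with `<circle>`. Its stroke #008000 means engrave at S178, F3698. After flipping Y the toolpath is (79.0104,126.7427) → (69.6661,149.3020) → (47.1068,158.6463) → (24.5475,149.3020) → (15.2032,126.7427) → (24.5475,104.1834) → (47.1068,94.8391) → (69.6661,104.1834) → (79.0104,126.7427), returning to the start.

Shape 2 is a open polyline drawn with `<polyline>`. Its stroke #008000 means engrave at S178, F3698. After flipping Y the toolpath is (36.4782,75.7711) → (64.9461,144.7939) → (135.5625,136.4917) → (157.9350,123.7507) → (104.8734,44.4267) → (53.7880,45.1857).

Shape 3 is a closed polygon drawn with `<path>`. Its stroke #008000 means engrave at S178, F3698. After flipping Y the toolpath is (68.4874,83.3725) → (129.3600,76.2050) → (149.8030,147.0654) → (132.0167,84.5322) → (68.4874,83.3725), returning to the start.

Shape 4 is a open polyline drawn with `<path>`. Its stroke #008000 means engrave at S178, F3698. After flipping Y the toolpath is (61.2558,12.6770) → (32.9045,141.5954) → (80.6433,110.9668).

Shape 5 is a open polyline drawn with `<polyline>`. Its stroke #008000 means engrave at S178, F3698. After flipping Y the toolpath is (146.8917,86.1772) → (56.2842,64.6687) → (18.2907,94.7333) → (80.1430,131.7750).

Shape 6 is a closed polygon drawn with `<path>`. Its stroke #0000ff means score at S629, F2512. After flipping Y the toolpath is (120.4367,73.1534) → (47.4059,98.8753) → (148.0572,138.1645) → (120.4367,73.1534), returning to the start.

Shape 7 is a quadratic bezier drawn with `<path>`. Its stroke #008000 means engrave at S178, F3698. After flipping Y the toolpath is (127.1129,123.2052) → (111.8898,120.8289) → (99.2936,119.4961) → (89.3242,119.2067) → (81.9817,119.9607).

Shape 8 is a regular polygon drawn with `<polygon>`. Its stroke #008000 means engrave at S178, F3698. After flipping Y the toolpath is (156.2598,131.6676) → (156.3131,105.9201) → (130.5656,105.8668) → (130.5123,131.6143) → (156.2598,131.6676), returning to the start.

; Generated by LaserGRBL
G21
G90
G00 X79.0104 Y126.7427
M4 S178
G1 X69.6661 Y149.3020 F3698
G1 X47.1068 Y158.6463
G1 X24.5475 Y149.3020
G1 X15.2032 Y126.7427
G1 X24.5475 Y104.1834
G1 X47.1068 Y94.8391
G1 X69.6661 Y104.1834
G1 X79.0104 Y126.7427
M5
G00 X36.4782 Y75.7711
M4 S178
G1 X64.9461 Y144.7939 F3698
G1 X135.5625 Y136.4917
G1 X157.9350 Y123.7507
G1 X104.8734 Y44.4267
G1 X53.7880 Y45.1857
M5
G00 X68.4874 Y83.3725
M4 S178
G1 X129.3600 Y76.2050 F3698
G1 X149.8030 Y147.0654
G1 X132.0167 Y84.5322
G1 X68.4874 Y83.3725
M5
G00 X61.2558 Y12.6770
M4 S178
G1 X32.9045 Y141.5954 F3698
G1 X80.6433 Y110.9668
M5
G00 X146.8917 Y86.1772
M4 S178
G1 X56.2842 Y64.6687 F3698
G1 X18.2907 Y94.7333
G1 X80.1430 Y131.7750
M5
G00 X120.4367 Y73.1534
M4 S629
G1 X47.4059 Y98.8753 F2512
G1 X148.0572 Y138.1645
G1 X120.4367 Y73.1534
M5
G00 X127.1129 Y123.2052
M4 S178
G1 X111.8898 Y120.8289 F3698
G1 X99.2936 Y119.4961
G1 X89.3242 Y119.2067
G1 X81.9817 Y119.9607
M5
G00 X156.2598 Y131.6676
M4 S178
G1 X156.3131 Y105.9201 F3698
G1 X130.5656 Y105.8668
G1 X130.5123 Y131.6143
G1 X156.2598 Y131.6676
M5
G00 X0.0000 Y0.0000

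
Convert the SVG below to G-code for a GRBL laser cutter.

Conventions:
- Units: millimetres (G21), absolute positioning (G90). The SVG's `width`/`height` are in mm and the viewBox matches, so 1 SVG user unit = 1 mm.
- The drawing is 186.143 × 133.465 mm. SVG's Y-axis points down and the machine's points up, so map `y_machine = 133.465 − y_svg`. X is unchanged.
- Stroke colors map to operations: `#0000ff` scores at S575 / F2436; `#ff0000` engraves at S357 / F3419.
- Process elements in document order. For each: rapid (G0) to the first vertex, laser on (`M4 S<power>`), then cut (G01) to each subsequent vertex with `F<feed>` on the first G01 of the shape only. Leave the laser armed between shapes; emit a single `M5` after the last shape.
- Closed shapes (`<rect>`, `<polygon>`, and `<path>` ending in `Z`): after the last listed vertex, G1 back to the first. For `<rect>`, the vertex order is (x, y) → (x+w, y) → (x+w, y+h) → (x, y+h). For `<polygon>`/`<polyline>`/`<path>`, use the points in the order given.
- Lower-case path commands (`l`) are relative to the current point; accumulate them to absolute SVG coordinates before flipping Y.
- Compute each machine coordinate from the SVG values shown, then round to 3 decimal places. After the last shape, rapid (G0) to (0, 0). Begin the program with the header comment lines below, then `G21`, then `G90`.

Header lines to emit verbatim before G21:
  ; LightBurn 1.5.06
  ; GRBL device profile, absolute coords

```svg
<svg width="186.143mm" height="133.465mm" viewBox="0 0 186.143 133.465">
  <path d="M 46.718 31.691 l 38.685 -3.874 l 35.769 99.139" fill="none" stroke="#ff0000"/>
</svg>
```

; LightBurn 1.5.06
; GRBL device profile, absolute coords
G21
G90
G0 X46.718 Y101.774
M4 S357
G01 X85.403 Y105.648 F3419
G01 X121.172 Y6.509
M5
G0 X0.000 Y0.000

Since the viewBox matches the mm dimensions, user units are millimetres directly. The only transform is the Y-flip y_m = 133.465 − y_svg.

Shape 1 is a open polyline drawn with `<path>`. Its stroke #ff0000 means engrave at S357, F3419. After flipping Y the toolpath is (46.718,101.774) → (85.403,105.648) → (121.172,6.509).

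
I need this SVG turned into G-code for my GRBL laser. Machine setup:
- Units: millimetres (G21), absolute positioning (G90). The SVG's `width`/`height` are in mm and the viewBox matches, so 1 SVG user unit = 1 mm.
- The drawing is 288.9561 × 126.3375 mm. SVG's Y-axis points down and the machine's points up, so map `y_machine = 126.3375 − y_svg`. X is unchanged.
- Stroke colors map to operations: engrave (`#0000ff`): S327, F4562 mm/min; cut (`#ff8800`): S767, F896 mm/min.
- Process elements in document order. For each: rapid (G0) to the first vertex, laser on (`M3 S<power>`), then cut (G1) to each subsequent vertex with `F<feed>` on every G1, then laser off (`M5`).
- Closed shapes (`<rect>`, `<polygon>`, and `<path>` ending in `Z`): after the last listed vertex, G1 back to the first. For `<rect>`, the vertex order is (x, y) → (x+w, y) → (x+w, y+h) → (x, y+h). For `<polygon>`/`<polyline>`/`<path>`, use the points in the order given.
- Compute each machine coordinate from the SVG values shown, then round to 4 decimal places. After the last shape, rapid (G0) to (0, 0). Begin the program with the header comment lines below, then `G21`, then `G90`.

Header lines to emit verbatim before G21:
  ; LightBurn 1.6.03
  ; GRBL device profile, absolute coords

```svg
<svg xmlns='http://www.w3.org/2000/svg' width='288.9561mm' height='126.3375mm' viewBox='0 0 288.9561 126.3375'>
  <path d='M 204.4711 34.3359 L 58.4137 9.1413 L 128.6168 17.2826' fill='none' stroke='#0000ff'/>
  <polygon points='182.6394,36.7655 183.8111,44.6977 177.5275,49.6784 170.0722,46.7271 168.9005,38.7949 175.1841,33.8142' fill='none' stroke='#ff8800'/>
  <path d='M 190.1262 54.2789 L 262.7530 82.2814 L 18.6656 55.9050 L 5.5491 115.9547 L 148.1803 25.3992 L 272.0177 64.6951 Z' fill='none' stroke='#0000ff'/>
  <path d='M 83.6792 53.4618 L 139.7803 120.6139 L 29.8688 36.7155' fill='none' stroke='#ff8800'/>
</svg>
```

Since the viewBox matches the mm dimensions, user units are millimetres directly. The only transform is the Y-flip y_m = 126.3375 − y_svg.

Shape 1 is a open polyline drawn with `<path>`. Its stroke #0000ff means engrave at S327, F4562. After flipping Y the toolpath is (204.4711,92.0016) → (58.4137,117.1962) → (128.6168,109.0549).

Shape 2 is a regular polygon drawn with `<polygon>`. Its stroke #ff8800 means cut at S767, F896. After flipping Y the toolpath is (182.6394,89.5720) → (183.8111,81.6398) → (177.5275,76.6591) → (170.0722,79.6104) → (168.9005,87.5426) → (175.1841,92.5233) → (182.6394,89.5720), returning to the start.

Shape 3 is a closed polygon drawn with `<path>`. Its stroke #0000ff means engrave at S327, F4562. After flipping Y the toolpath is (190.1262,72.0586) → (262.7530,44.0561) → (18.6656,70.4325) → (5.5491,10.3828) → (148.1803,100.9383) → (272.0177,61.6424) → (190.1262,72.0586), returning to the start.

Shape 4 is a open polyline drawn with `<path>`. Its stroke #ff8800 means cut at S767, F896. After flipping Y the toolpath is (83.6792,72.8757) → (139.7803,5.7236) → (29.8688,89.6220).

; LightBurn 1.6.03
; GRBL device profile, absolute coords
G21
G90
G0 X204.4711 Y92.0016
M3 S327
G1 X58.4137 Y117.1962 F4562
G1 X128.6168 Y109.0549 F4562
M5
G0 X182.6394 Y89.5720
M3 S767
G1 X183.8111 Y81.6398 F896
G1 X177.5275 Y76.6591 F896
G1 X170.0722 Y79.6104 F896
G1 X168.9005 Y87.5426 F896
G1 X175.1841 Y92.5233 F896
G1 X182.6394 Y89.5720 F896
M5
G0 X190.1262 Y72.0586
M3 S327
G1 X262.7530 Y44.0561 F4562
G1 X18.6656 Y70.4325 F4562
G1 X5.5491 Y10.3828 F4562
G1 X148.1803 Y100.9383 F4562
G1 X272.0177 Y61.6424 F4562
G1 X190.1262 Y72.0586 F4562
M5
G0 X83.6792 Y72.8757
M3 S767
G1 X139.7803 Y5.7236 F896
G1 X29.8688 Y89.6220 F896
M5
G0 X0.0000 Y0.0000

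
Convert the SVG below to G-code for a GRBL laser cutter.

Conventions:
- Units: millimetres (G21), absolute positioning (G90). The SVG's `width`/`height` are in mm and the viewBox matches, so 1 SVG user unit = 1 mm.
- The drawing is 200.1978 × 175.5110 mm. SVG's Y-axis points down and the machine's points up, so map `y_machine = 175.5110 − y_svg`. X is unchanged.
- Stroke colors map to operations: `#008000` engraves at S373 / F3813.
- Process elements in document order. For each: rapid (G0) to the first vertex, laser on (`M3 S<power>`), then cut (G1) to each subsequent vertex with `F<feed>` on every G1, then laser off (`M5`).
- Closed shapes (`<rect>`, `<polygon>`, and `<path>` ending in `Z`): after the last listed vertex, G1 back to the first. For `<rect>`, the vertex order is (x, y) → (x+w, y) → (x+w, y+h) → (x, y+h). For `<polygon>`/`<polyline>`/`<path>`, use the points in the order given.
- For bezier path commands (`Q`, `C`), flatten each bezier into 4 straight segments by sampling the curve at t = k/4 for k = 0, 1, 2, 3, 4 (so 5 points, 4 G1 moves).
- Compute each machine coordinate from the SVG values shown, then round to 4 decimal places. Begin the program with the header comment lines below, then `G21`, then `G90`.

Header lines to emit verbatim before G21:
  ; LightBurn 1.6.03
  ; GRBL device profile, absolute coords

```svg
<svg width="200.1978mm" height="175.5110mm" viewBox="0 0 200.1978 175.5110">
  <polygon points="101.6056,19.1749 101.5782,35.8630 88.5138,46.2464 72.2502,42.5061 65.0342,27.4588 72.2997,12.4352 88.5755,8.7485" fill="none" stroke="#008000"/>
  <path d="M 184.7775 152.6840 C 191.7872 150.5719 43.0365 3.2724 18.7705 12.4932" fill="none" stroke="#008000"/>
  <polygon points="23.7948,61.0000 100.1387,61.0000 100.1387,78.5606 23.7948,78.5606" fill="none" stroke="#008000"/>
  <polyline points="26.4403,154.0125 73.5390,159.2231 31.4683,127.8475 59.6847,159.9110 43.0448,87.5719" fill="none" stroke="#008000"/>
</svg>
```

; LightBurn 1.6.03
; GRBL device profile, absolute coords
G21
G90
G0 X101.6056 Y156.3361
M3 S373
G1 X101.5782 Y139.6480 F3813
G1 X88.5138 Y129.2646 F3813
G1 X72.2502 Y133.0049 F3813
G1 X65.0342 Y148.0522 F3813
G1 X72.2997 Y163.0758 F3813
G1 X88.5755 Y166.7625 F3813
G1 X101.6056 Y156.3361 F3813
M5
G0 X184.7775 Y22.8270
M3 S373
G1 X165.2085 Y46.9195 F3813
G1 X113.5024 Y97.1722 F3813
G1 X55.9321 Y145.3000 F3813
G1 X18.7705 Y163.0178 F3813
M5
G0 X23.7948 Y114.5110
M3 S373
G1 X100.1387 Y114.5110 F3813
G1 X100.1387 Y96.9504 F3813
G1 X23.7948 Y96.9504 F3813
G1 X23.7948 Y114.5110 F3813
M5
G0 X26.4403 Y21.4985
M3 S373
G1 X73.5390 Y16.2879 F3813
G1 X31.4683 Y47.6635 F3813
G1 X59.6847 Y15.6000 F3813
G1 X43.0448 Y87.9391 F3813
M5

Since the viewBox matches the mm dimensions, user units are millimetres directly. The only transform is the Y-flip y_m = 175.5110 − y_svg.

Shape 1 is a regular polygon drawn with `<polygon>`. Its stroke #008000 means engrave at S373, F3813. After flipping Y the toolpath is (101.6056,156.3361) → (101.5782,139.6480) → (88.5138,129.2646) → (72.2502,133.0049) → (65.0342,148.0522) → (72.2997,163.0758) → (88.5755,166.7625) → (101.6056,156.3361), returning to the start.

Shape 2 is a cubic bezier drawn with `<path>`. Its stroke #008000 means engrave at S373, F3813. After flipping Y the toolpath is (184.7775,22.8270) → (165.2085,46.9195) → (113.5024,97.1722) → (55.9321,145.3000) → (18.7705,163.0178).

Shape 3 is a rectangle drawn with `<polygon>`. Its stroke #008000 means engrave at S373, F3813. After flipping Y the toolpath is (23.7948,114.5110) → (100.1387,114.5110) → (100.1387,96.9504) → (23.7948,96.9504) → (23.7948,114.5110), returning to the start.

Shape 4 is a open polyline drawn with `<polyline>`. Its stroke #008000 means engrave at S373, F3813. After flipping Y the toolpath is (26.4403,21.4985) → (73.5390,16.2879) → (31.4683,47.6635) → (59.6847,15.6000) → (43.0448,87.9391).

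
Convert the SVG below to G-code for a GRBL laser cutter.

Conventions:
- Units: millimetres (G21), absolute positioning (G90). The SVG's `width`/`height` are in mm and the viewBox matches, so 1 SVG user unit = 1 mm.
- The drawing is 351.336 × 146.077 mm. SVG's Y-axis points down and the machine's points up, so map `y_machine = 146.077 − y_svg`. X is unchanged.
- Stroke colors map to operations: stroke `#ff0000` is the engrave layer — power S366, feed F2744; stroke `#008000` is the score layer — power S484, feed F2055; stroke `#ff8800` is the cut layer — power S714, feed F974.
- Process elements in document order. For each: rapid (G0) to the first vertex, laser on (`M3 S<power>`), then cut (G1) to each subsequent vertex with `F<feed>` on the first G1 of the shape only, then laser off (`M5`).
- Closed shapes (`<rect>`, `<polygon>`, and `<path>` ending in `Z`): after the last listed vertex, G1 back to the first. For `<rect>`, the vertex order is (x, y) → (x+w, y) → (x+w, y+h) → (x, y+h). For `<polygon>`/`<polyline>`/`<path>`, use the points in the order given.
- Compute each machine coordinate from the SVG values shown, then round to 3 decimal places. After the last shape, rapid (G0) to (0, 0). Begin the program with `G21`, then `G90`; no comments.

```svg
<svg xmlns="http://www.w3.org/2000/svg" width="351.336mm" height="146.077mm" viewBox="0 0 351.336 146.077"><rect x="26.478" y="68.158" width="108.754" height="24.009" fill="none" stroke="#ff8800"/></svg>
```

viewBox `0 0 351.336 146.077` with mm width/height → 1 unit = 1 mm. Flip: y_m = 146.077 − y_svg.

**Shape 1** — `<rect>` rectangle, stroke `#ff8800` → cut (S714, F974). Machine vertices: (26.478,77.919) → (135.232,77.919) → (135.232,53.910) → (26.478,53.910) → (26.478,77.919). Closed: final G1 returns to the first vertex.

G21
G90
G0 X26.478 Y77.919
M3 S714
G1 X135.232 Y77.919 F974
G1 X135.232 Y53.910
G1 X26.478 Y53.910
G1 X26.478 Y77.919
M5
G0 X0.000 Y0.000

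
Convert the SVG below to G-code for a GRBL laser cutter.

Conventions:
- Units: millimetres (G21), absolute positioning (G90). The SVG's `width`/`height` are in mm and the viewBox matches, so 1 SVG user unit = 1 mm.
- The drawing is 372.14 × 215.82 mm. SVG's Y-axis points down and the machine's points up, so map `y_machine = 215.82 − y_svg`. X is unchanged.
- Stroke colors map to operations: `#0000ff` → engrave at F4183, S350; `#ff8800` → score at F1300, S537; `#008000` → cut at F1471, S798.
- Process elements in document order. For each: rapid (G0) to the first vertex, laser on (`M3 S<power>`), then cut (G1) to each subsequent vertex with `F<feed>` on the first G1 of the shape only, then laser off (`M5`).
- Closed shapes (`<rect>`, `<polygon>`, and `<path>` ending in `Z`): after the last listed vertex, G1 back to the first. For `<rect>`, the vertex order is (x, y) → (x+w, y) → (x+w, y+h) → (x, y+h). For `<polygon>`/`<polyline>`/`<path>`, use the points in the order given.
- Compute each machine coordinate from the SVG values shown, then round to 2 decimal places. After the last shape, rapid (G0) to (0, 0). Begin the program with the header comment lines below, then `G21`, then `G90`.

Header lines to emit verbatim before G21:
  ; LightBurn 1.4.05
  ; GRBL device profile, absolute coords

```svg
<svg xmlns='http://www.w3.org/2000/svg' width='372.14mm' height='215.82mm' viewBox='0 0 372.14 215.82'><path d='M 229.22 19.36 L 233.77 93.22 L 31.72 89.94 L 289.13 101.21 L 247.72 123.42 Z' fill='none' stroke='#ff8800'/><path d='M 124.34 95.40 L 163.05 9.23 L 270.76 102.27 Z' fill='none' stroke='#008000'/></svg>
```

Since the viewBox matches the mm dimensions, user units are millimetres directly. The only transform is the Y-flip y_m = 215.82 − y_svg.

Shape 1 is a closed polygon drawn with `<path>`. Its stroke #ff8800 means score at S537, F1300. After flipping Y the toolpath is (229.22,196.46) → (233.77,122.60) → (31.72,125.88) → (289.13,114.61) → (247.72,92.40) → (229.22,196.46), returning to the start.

Shape 2 is a closed polygon drawn with `<path>`. Its stroke #008000 means cut at S798, F1471. After flipping Y the toolpath is (124.34,120.42) → (163.05,206.59) → (270.76,113.55) → (124.34,120.42), returning to the start.

; LightBurn 1.4.05
; GRBL device profile, absolute coords
G21
G90
G0 X229.22 Y196.46
M3 S537
G1 X233.77 Y122.60 F1300
G1 X31.72 Y125.88
G1 X289.13 Y114.61
G1 X247.72 Y92.40
G1 X229.22 Y196.46
M5
G0 X124.34 Y120.42
M3 S798
G1 X163.05 Y206.59 F1471
G1 X270.76 Y113.55
G1 X124.34 Y120.42
M5
G0 X0.00 Y0.00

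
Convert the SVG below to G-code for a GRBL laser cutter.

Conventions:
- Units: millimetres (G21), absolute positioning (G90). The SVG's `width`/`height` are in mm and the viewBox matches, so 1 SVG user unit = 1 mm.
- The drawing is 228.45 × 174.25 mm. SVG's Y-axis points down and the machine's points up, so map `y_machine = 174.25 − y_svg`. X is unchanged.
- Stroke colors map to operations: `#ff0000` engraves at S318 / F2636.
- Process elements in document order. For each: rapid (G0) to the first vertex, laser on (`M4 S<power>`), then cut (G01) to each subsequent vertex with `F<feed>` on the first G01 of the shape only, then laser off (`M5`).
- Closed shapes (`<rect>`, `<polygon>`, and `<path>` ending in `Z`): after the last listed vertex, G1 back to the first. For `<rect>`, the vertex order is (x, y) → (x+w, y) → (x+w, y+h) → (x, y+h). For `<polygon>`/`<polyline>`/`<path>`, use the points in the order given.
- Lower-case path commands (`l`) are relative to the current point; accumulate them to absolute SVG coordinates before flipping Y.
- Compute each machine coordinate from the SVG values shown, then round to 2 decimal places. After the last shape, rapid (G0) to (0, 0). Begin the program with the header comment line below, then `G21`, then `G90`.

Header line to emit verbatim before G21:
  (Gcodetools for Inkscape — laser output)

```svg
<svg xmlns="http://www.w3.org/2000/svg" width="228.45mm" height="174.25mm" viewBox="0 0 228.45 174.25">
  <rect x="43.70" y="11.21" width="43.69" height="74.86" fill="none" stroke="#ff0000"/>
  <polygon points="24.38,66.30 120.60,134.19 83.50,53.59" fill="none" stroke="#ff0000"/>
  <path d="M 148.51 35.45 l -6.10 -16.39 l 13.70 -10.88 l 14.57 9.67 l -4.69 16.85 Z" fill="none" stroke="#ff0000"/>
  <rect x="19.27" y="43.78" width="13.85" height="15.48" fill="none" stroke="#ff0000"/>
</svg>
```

(Gcodetools for Inkscape — laser output)
G21
G90
G0 X43.70 Y163.04
M4 S318
G01 X87.39 Y163.04 F2636
G01 X87.39 Y88.18
G01 X43.70 Y88.18
G01 X43.70 Y163.04
M5
G0 X24.38 Y107.95
M4 S318
G01 X120.60 Y40.06 F2636
G01 X83.50 Y120.66
G01 X24.38 Y107.95
M5
G0 X148.51 Y138.80
M4 S318
G01 X142.41 Y155.19 F2636
G01 X156.11 Y166.07
G01 X170.68 Y156.40
G01 X165.99 Y139.55
G01 X148.51 Y138.80
M5
G0 X19.27 Y130.47
M4 S318
G01 X33.12 Y130.47 F2636
G01 X33.12 Y114.99
G01 X19.27 Y114.99
G01 X19.27 Y130.47
M5
G0 X0.00 Y0.00

viewBox `0 0 228.45 174.25` with mm width/height → 1 unit = 1 mm. Flip: y_m = 174.25 − y_svg.

**Shape 1** — `<rect>` rectangle, stroke `#ff0000` → engrave (S318, F2636). Machine vertices: (43.70,163.04) → (87.39,163.04) → (87.39,88.18) → (43.70,88.18) → (43.70,163.04). Closed: final G1 returns to the first vertex.

**Shape 2** — `<polygon>` closed polygon, stroke `#ff0000` → engrave (S318, F2636). Machine vertices: (24.38,107.95) → (120.60,40.06) → (83.50,120.66) → (24.38,107.95). Closed: final G1 returns to the first vertex.

**Shape 3** — `<path>` regular polygon, stroke `#ff0000` → engrave (S318, F2636). Machine vertices: (148.51,138.80) → (142.41,155.19) → (156.11,166.07) → (170.68,156.40) → (165.99,139.55) → (148.51,138.80). Closed: final G1 returns to the first vertex.

**Shape 4** — `<rect>` rectangle, stroke `#ff0000` → engrave (S318, F2636). Machine vertices: (19.27,130.47) → (33.12,130.47) → (33.12,114.99) → (19.27,114.99) → (19.27,130.47). Closed: final G1 returns to the first vertex.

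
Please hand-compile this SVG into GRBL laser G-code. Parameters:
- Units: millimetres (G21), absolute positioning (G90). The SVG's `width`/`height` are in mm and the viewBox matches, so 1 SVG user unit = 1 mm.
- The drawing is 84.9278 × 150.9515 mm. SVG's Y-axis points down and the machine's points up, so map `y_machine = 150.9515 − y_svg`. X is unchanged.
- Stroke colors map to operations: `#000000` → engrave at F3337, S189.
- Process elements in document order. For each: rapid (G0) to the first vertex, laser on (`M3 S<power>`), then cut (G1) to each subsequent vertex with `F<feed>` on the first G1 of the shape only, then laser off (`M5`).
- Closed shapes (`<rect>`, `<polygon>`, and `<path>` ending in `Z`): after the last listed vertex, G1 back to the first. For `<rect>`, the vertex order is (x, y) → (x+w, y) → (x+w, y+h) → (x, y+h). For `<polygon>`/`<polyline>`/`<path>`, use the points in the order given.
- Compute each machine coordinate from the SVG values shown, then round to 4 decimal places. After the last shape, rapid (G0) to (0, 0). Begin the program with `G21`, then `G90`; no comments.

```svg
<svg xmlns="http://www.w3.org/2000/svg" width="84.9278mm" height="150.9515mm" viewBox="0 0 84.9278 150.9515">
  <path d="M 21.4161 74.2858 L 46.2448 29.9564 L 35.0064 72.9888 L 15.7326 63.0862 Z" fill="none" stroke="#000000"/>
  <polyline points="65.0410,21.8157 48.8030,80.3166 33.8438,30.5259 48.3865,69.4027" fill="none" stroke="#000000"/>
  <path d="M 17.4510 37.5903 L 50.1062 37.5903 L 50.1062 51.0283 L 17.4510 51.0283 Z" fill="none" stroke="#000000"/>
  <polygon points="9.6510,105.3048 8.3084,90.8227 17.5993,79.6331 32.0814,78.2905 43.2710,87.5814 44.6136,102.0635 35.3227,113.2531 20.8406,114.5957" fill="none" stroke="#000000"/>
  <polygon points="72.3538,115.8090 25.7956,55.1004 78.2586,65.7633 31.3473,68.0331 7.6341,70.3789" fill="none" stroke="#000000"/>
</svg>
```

viewBox `0 0 84.9278 150.9515` with mm width/height → 1 unit = 1 mm. Flip: y_m = 150.9515 − y_svg.

**Shape 1** — `<path>` closed polygon, stroke `#000000` → engrave (S189, F3337). Machine vertices: (21.4161,76.6657) → (46.2448,120.9951) → (35.0064,77.9627) → (15.7326,87.8653) → (21.4161,76.6657). Closed: final G1 returns to the first vertex.

**Shape 2** — `<polyline>` open polyline, stroke `#000000` → engrave (S189, F3337). Machine vertices: (65.0410,129.1358) → (48.8030,70.6349) → (33.8438,120.4256) → (48.3865,81.5488). Open path.

**Shape 3** — `<path>` rectangle, stroke `#000000` → engrave (S189, F3337). Machine vertices: (17.4510,113.3612) → (50.1062,113.3612) → (50.1062,99.9232) → (17.4510,99.9232) → (17.4510,113.3612). Closed: final G1 returns to the first vertex.

**Shape 4** — `<polygon>` regular polygon, stroke `#000000` → engrave (S189, F3337). Machine vertices: (9.6510,45.6467) → (8.3084,60.1288) → (17.5993,71.3184) → (32.0814,72.6610) → (43.2710,63.3701) → (44.6136,48.8880) → (35.3227,37.6984) → (20.8406,36.3558) → (9.6510,45.6467). Closed: final G1 returns to the first vertex.

**Shape 5** — `<polygon>` closed polygon, stroke `#000000` → engrave (S189, F3337). Machine vertices: (72.3538,35.1425) → (25.7956,95.8511) → (78.2586,85.1882) → (31.3473,82.9184) → (7.6341,80.5726) → (72.3538,35.1425). Closed: final G1 returns to the first vertex.

G21
G90
G0 X21.4161 Y76.6657
M3 S189
G1 X46.2448 Y120.9951 F3337
G1 X35.0064 Y77.9627
G1 X15.7326 Y87.8653
G1 X21.4161 Y76.6657
M5
G0 X65.0410 Y129.1358
M3 S189
G1 X48.8030 Y70.6349 F3337
G1 X33.8438 Y120.4256
G1 X48.3865 Y81.5488
M5
G0 X17.4510 Y113.3612
M3 S189
G1 X50.1062 Y113.3612 F3337
G1 X50.1062 Y99.9232
G1 X17.4510 Y99.9232
G1 X17.4510 Y113.3612
M5
G0 X9.6510 Y45.6467
M3 S189
G1 X8.3084 Y60.1288 F3337
G1 X17.5993 Y71.3184
G1 X32.0814 Y72.6610
G1 X43.2710 Y63.3701
G1 X44.6136 Y48.8880
G1 X35.3227 Y37.6984
G1 X20.8406 Y36.3558
G1 X9.6510 Y45.6467
M5
G0 X72.3538 Y35.1425
M3 S189
G1 X25.7956 Y95.8511 F3337
G1 X78.2586 Y85.1882
G1 X31.3473 Y82.9184
G1 X7.6341 Y80.5726
G1 X72.3538 Y35.1425
M5
G0 X0.0000 Y0.0000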